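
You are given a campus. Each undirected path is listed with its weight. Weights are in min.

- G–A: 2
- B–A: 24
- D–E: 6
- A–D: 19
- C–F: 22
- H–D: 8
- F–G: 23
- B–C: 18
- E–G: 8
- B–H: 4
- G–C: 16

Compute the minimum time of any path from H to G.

Shortest distances from H:
H: 0
B: 4  (via H)
D: 8  (via H)
E: 14  (via D)
C: 22  (via B)
G: 22  (via E)
Shortest route: H–D–E–G = 22 min.

22 min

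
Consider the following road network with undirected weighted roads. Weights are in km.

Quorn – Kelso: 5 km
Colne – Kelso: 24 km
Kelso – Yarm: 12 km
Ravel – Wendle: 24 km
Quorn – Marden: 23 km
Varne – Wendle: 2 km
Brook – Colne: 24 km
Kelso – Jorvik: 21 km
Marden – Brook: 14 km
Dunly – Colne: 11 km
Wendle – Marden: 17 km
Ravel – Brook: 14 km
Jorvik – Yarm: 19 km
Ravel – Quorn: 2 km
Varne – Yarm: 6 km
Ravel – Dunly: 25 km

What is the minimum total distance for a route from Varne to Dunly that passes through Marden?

Shortest Varne→Marden: Varne → Wendle → Marden = 19
Shortest Marden→Dunly: Marden → Brook → Colne → Dunly = 49
Total via Marden: 19 + 49 = 68 km.

68 km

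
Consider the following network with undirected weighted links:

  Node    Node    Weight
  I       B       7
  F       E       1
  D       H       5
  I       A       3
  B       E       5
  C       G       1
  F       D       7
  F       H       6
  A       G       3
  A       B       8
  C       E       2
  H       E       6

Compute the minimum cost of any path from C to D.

10

Settle nodes by increasing distance from C:
C: 0
G: 1  (via C)
E: 2  (via C)
F: 3  (via E)
A: 4  (via G)
B: 7  (via E)
I: 7  (via A)
H: 8  (via E)
D: 10  (via F)
Shortest route: C–E–F–D = 10.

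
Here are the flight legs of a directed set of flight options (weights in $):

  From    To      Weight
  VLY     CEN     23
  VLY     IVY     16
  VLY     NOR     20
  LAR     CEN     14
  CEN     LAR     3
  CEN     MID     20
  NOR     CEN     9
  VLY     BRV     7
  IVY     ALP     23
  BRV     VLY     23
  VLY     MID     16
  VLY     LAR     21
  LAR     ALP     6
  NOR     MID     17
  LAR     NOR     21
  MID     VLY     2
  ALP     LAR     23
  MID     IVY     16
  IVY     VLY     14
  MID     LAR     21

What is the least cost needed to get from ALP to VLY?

$59

Shortest distances from ALP:
ALP: 0
LAR: 23  (via ALP)
CEN: 37  (via LAR)
NOR: 44  (via LAR)
MID: 57  (via CEN)
VLY: 59  (via MID)
Shortest route: ALP–LAR–CEN–MID–VLY = $59.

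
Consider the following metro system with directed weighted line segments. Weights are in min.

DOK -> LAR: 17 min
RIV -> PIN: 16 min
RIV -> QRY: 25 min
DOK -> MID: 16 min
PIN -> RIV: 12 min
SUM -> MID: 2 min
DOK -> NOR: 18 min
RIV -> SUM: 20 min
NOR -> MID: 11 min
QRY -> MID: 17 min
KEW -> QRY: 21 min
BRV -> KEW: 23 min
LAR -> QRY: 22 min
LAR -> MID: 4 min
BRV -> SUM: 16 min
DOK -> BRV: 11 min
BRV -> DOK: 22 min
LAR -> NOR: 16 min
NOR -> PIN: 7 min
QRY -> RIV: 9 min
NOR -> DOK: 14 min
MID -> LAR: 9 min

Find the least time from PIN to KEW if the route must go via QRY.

127 min

Shortest PIN→QRY: PIN → RIV → QRY = 37
Shortest QRY→KEW: QRY → MID → LAR → NOR → DOK → BRV → KEW = 90
Total via QRY: 37 + 90 = 127 min.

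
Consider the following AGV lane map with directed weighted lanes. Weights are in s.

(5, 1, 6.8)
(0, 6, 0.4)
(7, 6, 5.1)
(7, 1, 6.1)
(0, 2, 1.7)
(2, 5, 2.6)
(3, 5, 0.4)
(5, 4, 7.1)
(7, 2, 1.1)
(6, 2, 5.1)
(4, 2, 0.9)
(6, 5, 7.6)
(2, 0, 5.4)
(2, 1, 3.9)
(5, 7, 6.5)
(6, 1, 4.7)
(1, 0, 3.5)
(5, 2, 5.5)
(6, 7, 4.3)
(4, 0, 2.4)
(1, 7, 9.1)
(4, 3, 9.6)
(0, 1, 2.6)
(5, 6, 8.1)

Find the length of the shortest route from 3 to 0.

Running Dijkstra from 3:
3: 0
5: 0.4  (via 3)
2: 5.9  (via 5)
7: 6.9  (via 5)
1: 7.2  (via 5)
4: 7.5  (via 5)
6: 8.5  (via 5)
0: 9.9  (via 4)
Shortest route: 3 → 5 → 4 → 0 = 9.9 s.

9.9 s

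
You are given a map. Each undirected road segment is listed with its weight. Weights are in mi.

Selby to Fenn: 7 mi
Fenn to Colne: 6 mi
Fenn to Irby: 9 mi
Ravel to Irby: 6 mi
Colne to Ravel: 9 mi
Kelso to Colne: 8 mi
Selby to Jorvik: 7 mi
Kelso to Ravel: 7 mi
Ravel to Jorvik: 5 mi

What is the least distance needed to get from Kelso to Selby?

Running Dijkstra from Kelso:
Kelso: 0
Ravel: 7  (via Kelso)
Colne: 8  (via Kelso)
Jorvik: 12  (via Ravel)
Irby: 13  (via Ravel)
Fenn: 14  (via Colne)
Selby: 19  (via Jorvik)
Shortest route: Kelso–Ravel–Jorvik–Selby = 19 mi.

19 mi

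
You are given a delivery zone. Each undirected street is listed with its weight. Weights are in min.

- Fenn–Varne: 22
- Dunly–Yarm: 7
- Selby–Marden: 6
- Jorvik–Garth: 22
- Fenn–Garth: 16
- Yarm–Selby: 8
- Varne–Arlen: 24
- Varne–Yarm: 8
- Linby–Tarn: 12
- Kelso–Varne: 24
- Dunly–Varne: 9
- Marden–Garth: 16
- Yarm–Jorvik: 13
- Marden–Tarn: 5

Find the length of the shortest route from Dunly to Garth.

37 min

Candidate routes:
Dunly - Yarm - Jorvik - Garth: 7+13+22 = 42
Dunly - Yarm - Selby - Marden - Garth: 7+8+6+16 = 37
The minimum is 37 min via Dunly - Yarm - Selby - Marden - Garth.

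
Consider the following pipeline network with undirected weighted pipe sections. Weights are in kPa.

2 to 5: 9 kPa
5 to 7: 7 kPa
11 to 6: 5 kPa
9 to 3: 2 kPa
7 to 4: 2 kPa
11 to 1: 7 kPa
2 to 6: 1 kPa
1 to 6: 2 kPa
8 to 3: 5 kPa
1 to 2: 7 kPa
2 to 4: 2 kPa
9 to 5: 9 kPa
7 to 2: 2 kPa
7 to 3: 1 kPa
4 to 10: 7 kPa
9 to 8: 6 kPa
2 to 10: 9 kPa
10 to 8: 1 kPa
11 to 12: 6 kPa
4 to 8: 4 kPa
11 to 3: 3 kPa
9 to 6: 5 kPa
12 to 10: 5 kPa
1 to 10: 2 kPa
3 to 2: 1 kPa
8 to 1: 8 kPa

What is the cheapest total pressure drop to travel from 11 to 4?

Settle nodes by increasing distance from 11:
11: 0
3: 3  (via 11)
2: 4  (via 3)
7: 4  (via 3)
6: 5  (via 11)
9: 5  (via 3)
4: 6  (via 2)
Shortest route: 11–3–2–4 = 6 kPa.

6 kPa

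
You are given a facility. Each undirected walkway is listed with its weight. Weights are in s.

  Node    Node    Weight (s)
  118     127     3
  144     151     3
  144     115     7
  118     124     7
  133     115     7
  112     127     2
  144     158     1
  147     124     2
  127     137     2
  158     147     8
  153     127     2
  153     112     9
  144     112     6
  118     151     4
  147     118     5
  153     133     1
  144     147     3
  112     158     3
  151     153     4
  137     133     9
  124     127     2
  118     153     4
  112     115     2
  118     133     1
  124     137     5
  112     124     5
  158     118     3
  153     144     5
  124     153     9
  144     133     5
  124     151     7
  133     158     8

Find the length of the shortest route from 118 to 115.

Compare a few routes:
118 - 133 - 115: 1+7 = 8
118 - 133 - 153 - 127 - 112 - 115: 1+1+2+2+2 = 8
118 - 127 - 112 - 115: 3+2+2 = 7
Cheapest is 118 - 127 - 112 - 115 at 7 s.

7 s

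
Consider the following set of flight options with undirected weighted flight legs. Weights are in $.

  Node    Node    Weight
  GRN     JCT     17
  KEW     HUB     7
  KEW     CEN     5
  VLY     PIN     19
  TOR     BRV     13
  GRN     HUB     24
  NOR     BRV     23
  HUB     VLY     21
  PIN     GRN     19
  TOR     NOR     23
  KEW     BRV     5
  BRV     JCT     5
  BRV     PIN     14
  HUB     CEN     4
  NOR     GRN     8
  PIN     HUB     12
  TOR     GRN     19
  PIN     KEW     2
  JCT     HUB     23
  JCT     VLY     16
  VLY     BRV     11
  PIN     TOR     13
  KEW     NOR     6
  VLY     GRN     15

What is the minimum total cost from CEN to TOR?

Running Dijkstra from CEN:
CEN: 0
HUB: 4  (via CEN)
KEW: 5  (via CEN)
PIN: 7  (via KEW)
BRV: 10  (via KEW)
NOR: 11  (via KEW)
JCT: 15  (via BRV)
GRN: 19  (via NOR)
TOR: 20  (via PIN)
Shortest route: CEN–KEW–PIN–TOR = $20.

$20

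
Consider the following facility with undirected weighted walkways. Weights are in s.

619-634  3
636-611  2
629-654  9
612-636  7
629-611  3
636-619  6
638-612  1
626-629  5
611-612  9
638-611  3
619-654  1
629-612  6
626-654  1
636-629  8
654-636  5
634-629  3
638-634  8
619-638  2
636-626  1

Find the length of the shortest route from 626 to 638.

4 s

Enumerating some paths:
626–636–611–638: 1+2+3 = 6
626–636–619–638: 1+6+2 = 9
626–654–619–638: 1+1+2 = 4
Cheapest is 626–654–619–638 at 4 s.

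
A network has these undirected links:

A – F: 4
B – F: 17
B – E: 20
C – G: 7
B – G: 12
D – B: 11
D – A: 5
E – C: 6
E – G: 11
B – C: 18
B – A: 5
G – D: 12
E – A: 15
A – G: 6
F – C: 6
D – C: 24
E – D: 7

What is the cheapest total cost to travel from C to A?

Running Dijkstra from C:
C: 0
E: 6  (via C)
F: 6  (via C)
G: 7  (via C)
A: 10  (via F)
Shortest route: C–F–A = 10.

10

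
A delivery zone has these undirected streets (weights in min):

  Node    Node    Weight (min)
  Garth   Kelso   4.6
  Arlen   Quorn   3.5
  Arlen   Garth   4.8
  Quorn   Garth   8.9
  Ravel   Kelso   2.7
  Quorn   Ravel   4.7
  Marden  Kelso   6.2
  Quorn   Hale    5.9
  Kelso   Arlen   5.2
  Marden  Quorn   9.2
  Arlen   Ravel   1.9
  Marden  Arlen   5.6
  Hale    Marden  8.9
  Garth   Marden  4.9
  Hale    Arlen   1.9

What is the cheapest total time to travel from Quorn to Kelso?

7.4 min

Running Dijkstra from Quorn:
Quorn: 0
Arlen: 3.5  (via Quorn)
Ravel: 4.7  (via Quorn)
Hale: 5.4  (via Arlen)
Kelso: 7.4  (via Ravel)
Shortest route: Quorn → Ravel → Kelso = 7.4 min.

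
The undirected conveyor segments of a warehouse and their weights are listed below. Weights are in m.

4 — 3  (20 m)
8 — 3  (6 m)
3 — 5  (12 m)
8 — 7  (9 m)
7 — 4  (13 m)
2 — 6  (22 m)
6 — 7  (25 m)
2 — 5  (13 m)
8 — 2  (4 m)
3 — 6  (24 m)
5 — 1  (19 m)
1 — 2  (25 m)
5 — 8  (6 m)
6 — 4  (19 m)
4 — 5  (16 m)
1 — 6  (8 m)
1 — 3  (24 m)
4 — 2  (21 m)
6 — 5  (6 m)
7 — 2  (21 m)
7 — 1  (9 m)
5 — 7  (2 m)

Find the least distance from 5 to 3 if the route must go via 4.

35 m

Best 5 to 4: 5–7–4 costing 15
Best 4 to 3: 4–3 costing 20
Total via 4: 15 + 20 = 35 m.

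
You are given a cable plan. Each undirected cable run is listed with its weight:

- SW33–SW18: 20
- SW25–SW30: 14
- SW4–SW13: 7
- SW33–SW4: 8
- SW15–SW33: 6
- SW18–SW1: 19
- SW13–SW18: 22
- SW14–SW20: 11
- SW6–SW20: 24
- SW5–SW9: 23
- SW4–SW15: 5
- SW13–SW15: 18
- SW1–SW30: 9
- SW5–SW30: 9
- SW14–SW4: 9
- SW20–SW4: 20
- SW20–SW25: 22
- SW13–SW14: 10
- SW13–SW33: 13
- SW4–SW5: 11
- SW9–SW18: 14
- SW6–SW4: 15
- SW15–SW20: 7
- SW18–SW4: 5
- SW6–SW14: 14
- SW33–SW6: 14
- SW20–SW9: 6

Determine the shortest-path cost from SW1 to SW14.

Candidate routes:
SW1–SW30–SW5–SW4–SW13–SW14: 9+9+11+7+10 = 46
SW1–SW18–SW4–SW13–SW14: 19+5+7+10 = 41
SW1–SW30–SW5–SW4–SW14: 9+9+11+9 = 38
SW1–SW18–SW4–SW14: 19+5+9 = 33
The minimum is 33 via SW1–SW18–SW4–SW14.

33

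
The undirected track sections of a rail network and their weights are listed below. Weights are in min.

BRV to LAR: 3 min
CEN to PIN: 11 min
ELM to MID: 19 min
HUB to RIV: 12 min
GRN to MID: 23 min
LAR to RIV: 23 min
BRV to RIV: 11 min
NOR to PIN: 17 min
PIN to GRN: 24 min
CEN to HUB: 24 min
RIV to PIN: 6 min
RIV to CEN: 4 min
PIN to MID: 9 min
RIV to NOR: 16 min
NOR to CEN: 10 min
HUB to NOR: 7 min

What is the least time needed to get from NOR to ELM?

45 min

Compare a few routes:
NOR - RIV - PIN - MID - ELM: 16+6+9+19 = 50
NOR - PIN - MID - ELM: 17+9+19 = 45
NOR - CEN - PIN - MID - ELM: 10+11+9+19 = 49
NOR - CEN - RIV - PIN - MID - ELM: 10+4+6+9+19 = 48
The minimum is 45 min via NOR - PIN - MID - ELM.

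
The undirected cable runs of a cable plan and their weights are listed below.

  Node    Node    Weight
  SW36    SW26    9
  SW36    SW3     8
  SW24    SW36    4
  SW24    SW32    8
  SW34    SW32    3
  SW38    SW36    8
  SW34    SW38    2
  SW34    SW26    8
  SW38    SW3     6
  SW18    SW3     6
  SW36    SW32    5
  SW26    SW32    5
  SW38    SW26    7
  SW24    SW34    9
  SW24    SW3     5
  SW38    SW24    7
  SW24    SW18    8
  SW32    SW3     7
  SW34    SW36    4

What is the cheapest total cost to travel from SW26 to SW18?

Enumerating some paths:
SW26 → SW38 → SW3 → SW18: 7+6+6 = 19
SW26 → SW32 → SW3 → SW18: 5+7+6 = 18
Cheapest is SW26 → SW32 → SW3 → SW18 at 18.

18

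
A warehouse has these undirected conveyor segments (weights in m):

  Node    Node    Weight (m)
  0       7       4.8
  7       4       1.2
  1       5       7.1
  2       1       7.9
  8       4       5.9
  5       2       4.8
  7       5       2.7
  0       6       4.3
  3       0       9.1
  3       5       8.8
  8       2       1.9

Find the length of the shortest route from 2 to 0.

12.3 m

Settle nodes by increasing distance from 2:
2: 0
8: 1.9  (via 2)
5: 4.8  (via 2)
7: 7.5  (via 5)
4: 7.8  (via 8)
1: 7.9  (via 2)
0: 12.3  (via 7)
Shortest route: 2–5–7–0 = 12.3 m.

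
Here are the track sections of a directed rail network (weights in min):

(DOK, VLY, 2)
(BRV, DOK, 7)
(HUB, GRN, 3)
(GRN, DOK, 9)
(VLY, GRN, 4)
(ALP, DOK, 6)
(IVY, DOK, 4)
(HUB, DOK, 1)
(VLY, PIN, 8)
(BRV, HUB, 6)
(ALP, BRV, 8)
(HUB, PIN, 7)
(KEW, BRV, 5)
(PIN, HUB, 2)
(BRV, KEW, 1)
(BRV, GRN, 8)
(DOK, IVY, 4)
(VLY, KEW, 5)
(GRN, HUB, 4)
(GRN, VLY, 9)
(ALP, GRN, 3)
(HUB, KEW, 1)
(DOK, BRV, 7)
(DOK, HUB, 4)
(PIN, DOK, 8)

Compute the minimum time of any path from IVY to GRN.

10 min

Settle nodes by increasing distance from IVY:
IVY: 0
DOK: 4  (via IVY)
VLY: 6  (via DOK)
HUB: 8  (via DOK)
KEW: 9  (via HUB)
GRN: 10  (via VLY)
Shortest route: IVY–DOK–VLY–GRN = 10 min.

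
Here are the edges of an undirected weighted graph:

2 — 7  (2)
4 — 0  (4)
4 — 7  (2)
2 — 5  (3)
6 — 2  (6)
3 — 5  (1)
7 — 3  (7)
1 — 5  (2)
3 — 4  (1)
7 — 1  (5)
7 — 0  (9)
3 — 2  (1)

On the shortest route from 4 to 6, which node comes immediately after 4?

3

Enumerating some paths:
4 - 3 - 5 - 2 - 6: 1+1+3+6 = 11
4 - 7 - 2 - 6: 2+2+6 = 10
4 - 3 - 2 - 6: 1+1+6 = 8
Cheapest is 4 - 3 - 2 - 6 at 8.
So from 4 the first move is to 3.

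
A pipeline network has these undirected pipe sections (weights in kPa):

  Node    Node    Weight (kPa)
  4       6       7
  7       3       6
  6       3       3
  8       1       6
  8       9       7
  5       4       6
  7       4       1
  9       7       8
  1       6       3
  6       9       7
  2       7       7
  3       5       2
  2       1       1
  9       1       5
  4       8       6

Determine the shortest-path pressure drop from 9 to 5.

Enumerating some paths:
9–7–3–5: 8+6+2 = 16
9–7–4–5: 8+1+6 = 15
9–6–3–5: 7+3+2 = 12
9–1–6–3–5: 5+3+3+2 = 13
The minimum is 12 kPa via 9–6–3–5.

12 kPa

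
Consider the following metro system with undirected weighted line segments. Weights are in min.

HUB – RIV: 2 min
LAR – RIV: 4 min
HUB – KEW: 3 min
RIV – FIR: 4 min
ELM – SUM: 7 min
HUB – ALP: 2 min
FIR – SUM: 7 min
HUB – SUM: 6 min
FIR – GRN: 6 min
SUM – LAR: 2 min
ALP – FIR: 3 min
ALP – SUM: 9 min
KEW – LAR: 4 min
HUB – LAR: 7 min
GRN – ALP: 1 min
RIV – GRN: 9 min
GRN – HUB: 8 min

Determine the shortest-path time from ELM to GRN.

Enumerating some paths:
ELM–SUM–ALP–GRN: 7+9+1 = 17
ELM–SUM–LAR–RIV–HUB–ALP–GRN: 7+2+4+2+2+1 = 18
ELM–SUM–HUB–ALP–GRN: 7+6+2+1 = 16
The minimum is 16 min via ELM–SUM–HUB–ALP–GRN.

16 min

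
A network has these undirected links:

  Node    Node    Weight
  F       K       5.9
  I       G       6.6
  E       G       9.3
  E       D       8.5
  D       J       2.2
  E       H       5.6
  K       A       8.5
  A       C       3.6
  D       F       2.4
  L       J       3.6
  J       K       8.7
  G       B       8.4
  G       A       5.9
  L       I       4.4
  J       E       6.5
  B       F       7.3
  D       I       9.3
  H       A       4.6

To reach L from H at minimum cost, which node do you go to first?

Compare a few routes:
H–A–G–I–L: 4.6+5.9+6.6+4.4 = 21.5
H–E–D–J–L: 5.6+8.5+2.2+3.6 = 19.9
H–E–J–L: 5.6+6.5+3.6 = 15.7
H–A–K–J–L: 4.6+8.5+8.7+3.6 = 25.4
Cheapest is H–E–J–L at 15.7.
So from H the first move is to E.

E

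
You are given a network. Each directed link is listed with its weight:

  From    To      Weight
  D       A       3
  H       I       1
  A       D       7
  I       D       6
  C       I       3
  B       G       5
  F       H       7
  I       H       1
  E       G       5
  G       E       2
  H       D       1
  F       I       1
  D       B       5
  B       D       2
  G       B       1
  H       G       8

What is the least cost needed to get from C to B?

Shortest distances from C:
C: 0
I: 3  (via C)
H: 4  (via I)
D: 5  (via H)
A: 8  (via D)
B: 10  (via D)
Shortest route: C → I → H → D → B = 10.

10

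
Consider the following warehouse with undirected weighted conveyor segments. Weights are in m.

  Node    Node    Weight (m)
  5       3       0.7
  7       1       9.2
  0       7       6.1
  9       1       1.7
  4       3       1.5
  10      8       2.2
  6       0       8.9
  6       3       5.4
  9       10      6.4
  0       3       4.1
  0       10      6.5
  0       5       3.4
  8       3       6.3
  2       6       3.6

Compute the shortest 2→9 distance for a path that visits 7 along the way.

Shortest 2→7: 2–6–0–7 = 18.6
Shortest 7→9: 7–1–9 = 10.9
Total via 7: 18.6 + 10.9 = 29.5 m.

29.5 m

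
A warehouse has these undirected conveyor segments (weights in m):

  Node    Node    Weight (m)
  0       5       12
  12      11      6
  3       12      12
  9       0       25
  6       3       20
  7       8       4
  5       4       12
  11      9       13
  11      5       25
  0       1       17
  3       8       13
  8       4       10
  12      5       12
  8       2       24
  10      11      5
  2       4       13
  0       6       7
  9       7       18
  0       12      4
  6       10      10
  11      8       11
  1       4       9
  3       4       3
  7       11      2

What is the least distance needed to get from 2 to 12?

28 m

Enumerating some paths:
2 → 4 → 3 → 12: 13+3+12 = 28
2 → 4 → 8 → 7 → 11 → 12: 13+10+4+2+6 = 35
The minimum is 28 m via 2 → 4 → 3 → 12.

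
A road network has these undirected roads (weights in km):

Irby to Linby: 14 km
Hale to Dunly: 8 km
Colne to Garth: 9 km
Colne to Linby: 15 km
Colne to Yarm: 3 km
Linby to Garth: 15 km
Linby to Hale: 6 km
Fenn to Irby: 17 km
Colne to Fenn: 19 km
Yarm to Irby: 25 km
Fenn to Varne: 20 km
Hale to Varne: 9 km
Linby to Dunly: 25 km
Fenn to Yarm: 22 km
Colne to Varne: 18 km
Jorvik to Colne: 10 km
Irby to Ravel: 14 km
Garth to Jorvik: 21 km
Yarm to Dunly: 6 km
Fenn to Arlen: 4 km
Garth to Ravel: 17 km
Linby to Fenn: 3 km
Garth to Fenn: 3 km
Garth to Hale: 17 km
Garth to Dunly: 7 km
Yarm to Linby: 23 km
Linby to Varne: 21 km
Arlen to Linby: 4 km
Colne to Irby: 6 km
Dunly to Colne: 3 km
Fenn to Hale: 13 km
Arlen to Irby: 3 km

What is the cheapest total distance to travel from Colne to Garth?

9 km

Settle nodes by increasing distance from Colne:
Colne: 0
Dunly: 3  (via Colne)
Yarm: 3  (via Colne)
Irby: 6  (via Colne)
Garth: 9  (via Colne)
Shortest route: Colne–Garth = 9 km.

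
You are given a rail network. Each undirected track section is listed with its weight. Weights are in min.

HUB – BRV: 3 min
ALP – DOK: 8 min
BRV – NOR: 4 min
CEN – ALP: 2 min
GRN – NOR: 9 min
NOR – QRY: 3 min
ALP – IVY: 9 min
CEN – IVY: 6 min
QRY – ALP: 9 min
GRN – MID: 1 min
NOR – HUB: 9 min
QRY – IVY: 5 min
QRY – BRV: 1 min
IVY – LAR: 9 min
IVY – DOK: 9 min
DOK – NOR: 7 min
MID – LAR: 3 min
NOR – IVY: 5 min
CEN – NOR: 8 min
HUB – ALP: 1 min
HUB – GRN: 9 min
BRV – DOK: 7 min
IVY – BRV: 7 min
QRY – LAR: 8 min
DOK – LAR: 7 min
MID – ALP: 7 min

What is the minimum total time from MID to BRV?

Candidate routes:
MID - ALP - HUB - BRV: 7+1+3 = 11
MID - GRN - HUB - BRV: 1+9+3 = 13
MID - LAR - QRY - BRV: 3+8+1 = 12
Cheapest is MID - ALP - HUB - BRV at 11 min.

11 min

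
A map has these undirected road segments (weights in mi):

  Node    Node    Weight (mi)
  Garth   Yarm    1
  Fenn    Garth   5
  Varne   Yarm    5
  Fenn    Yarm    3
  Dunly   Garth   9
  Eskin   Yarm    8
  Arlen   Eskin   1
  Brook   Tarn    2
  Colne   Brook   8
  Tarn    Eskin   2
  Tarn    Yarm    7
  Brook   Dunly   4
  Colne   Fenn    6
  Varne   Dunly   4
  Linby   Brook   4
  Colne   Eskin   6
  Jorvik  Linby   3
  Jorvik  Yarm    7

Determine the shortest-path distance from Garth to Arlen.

Candidate routes:
Garth - Yarm - Tarn - Eskin - Arlen: 1+7+2+1 = 11
Garth - Yarm - Eskin - Arlen: 1+8+1 = 10
Garth - Yarm - Fenn - Colne - Eskin - Arlen: 1+3+6+6+1 = 17
Cheapest is Garth - Yarm - Eskin - Arlen at 10 mi.

10 mi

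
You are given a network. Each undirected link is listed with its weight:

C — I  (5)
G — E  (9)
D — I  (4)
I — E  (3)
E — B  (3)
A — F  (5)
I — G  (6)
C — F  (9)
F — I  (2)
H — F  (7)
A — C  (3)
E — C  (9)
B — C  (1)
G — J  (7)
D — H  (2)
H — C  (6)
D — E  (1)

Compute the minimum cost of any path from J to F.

Compare a few routes:
J–G–I–F: 7+6+2 = 15
J–G–E–I–F: 7+9+3+2 = 21
Cheapest is J–G–I–F at 15.

15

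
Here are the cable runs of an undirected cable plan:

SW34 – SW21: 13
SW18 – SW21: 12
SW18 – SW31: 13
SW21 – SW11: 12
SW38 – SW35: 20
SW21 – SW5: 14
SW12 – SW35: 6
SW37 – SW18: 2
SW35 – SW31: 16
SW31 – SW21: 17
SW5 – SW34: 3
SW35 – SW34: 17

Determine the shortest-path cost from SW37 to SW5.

28

Enumerating some paths:
SW37–SW18–SW21–SW5: 2+12+14 = 28
SW37–SW18–SW21–SW34–SW5: 2+12+13+3 = 30
Cheapest is SW37–SW18–SW21–SW5 at 28.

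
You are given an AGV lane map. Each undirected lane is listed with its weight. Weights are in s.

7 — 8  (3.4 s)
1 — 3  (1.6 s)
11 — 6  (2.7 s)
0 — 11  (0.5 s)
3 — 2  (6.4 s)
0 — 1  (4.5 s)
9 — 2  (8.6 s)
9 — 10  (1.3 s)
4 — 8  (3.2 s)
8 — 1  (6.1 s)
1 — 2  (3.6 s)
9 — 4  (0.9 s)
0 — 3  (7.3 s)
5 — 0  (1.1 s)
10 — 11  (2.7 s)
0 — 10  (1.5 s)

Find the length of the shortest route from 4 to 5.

4.8 s

Compare a few routes:
4 - 9 - 10 - 0 - 5: 0.9+1.3+1.5+1.1 = 4.8
4 - 9 - 10 - 11 - 0 - 5: 0.9+1.3+2.7+0.5+1.1 = 6.5
Cheapest is 4 - 9 - 10 - 0 - 5 at 4.8 s.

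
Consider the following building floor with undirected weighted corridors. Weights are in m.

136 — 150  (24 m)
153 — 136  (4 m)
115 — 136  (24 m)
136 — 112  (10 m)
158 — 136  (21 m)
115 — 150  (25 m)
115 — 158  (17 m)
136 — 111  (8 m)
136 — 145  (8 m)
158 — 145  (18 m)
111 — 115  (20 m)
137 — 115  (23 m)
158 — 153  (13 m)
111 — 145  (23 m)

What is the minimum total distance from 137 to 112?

57 m

Candidate routes:
137–115–111–136–112: 23+20+8+10 = 61
137–115–136–112: 23+24+10 = 57
The minimum is 57 m via 137–115–136–112.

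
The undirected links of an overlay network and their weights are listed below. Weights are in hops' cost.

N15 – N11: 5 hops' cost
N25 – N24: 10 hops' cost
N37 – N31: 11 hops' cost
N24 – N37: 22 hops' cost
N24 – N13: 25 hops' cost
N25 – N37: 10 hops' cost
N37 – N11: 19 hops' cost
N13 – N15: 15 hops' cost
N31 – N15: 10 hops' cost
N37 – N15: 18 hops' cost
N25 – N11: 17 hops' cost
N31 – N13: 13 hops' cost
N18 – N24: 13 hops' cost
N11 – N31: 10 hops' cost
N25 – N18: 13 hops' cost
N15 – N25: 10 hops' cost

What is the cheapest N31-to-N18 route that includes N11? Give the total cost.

38 hops' cost

Best N31 to N11: N31–N11 costing 10
Shortest N11→N18: N11–N15–N25–N18 = 28
Total via N11: 10 + 28 = 38 hops' cost.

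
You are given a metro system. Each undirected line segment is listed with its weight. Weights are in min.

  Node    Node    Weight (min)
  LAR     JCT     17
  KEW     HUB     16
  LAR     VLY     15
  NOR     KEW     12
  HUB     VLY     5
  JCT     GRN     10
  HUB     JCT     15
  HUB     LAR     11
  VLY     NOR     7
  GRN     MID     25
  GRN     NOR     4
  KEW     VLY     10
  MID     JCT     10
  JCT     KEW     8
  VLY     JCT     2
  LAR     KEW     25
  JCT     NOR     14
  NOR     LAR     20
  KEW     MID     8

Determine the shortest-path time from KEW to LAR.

Compare a few routes:
KEW → HUB → LAR: 16+11 = 27
KEW → VLY → HUB → LAR: 10+5+11 = 26
KEW → JCT → VLY → HUB → LAR: 8+2+5+11 = 26
KEW → LAR: 25 = 25
The minimum is 25 min via KEW → LAR.

25 min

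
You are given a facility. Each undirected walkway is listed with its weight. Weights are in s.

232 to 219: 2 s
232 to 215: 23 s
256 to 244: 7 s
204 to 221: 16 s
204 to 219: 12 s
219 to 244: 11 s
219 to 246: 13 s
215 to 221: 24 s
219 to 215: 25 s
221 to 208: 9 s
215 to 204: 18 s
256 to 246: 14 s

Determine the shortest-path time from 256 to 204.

30 s

Shortest distances from 256:
256: 0
244: 7  (via 256)
246: 14  (via 256)
219: 18  (via 244)
232: 20  (via 219)
204: 30  (via 219)
Shortest route: 256 → 244 → 219 → 204 = 30 s.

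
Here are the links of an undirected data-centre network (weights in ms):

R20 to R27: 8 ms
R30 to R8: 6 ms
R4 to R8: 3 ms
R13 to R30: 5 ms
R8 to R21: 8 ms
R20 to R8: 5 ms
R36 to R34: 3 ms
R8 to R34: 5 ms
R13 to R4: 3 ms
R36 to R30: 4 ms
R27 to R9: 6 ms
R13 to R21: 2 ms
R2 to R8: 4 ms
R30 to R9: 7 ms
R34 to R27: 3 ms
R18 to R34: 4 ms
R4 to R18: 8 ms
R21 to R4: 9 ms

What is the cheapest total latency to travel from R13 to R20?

Settle nodes by increasing distance from R13:
R13: 0
R21: 2  (via R13)
R4: 3  (via R13)
R30: 5  (via R13)
R8: 6  (via R4)
R36: 9  (via R30)
R2: 10  (via R8)
R20: 11  (via R8)
Shortest route: R13 → R4 → R8 → R20 = 11 ms.

11 ms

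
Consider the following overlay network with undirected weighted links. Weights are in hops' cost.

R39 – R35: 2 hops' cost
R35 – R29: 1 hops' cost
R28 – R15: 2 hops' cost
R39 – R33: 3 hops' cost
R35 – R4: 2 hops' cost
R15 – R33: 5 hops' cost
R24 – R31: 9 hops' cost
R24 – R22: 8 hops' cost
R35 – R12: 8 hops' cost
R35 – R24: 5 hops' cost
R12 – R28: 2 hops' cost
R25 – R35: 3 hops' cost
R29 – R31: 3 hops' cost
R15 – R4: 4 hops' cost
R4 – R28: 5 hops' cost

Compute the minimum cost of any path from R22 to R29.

Enumerating some paths:
R22 → R24 → R35 → R29: 8+5+1 = 14
R22 → R24 → R31 → R29: 8+9+3 = 20
Cheapest is R22 → R24 → R35 → R29 at 14 hops' cost.

14 hops' cost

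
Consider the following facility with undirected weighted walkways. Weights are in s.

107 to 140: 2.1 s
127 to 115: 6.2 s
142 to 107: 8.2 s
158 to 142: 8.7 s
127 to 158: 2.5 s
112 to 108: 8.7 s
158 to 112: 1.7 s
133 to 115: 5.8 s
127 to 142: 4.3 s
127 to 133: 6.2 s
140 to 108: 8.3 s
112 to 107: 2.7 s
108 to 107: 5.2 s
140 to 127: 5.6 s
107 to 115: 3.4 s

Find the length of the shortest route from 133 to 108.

14.4 s

Candidate routes:
133 → 127 → 140 → 107 → 108: 6.2+5.6+2.1+5.2 = 19.1
133 → 127 → 158 → 112 → 108: 6.2+2.5+1.7+8.7 = 19.1
133 → 115 → 107 → 108: 5.8+3.4+5.2 = 14.4
133 → 127 → 158 → 112 → 107 → 108: 6.2+2.5+1.7+2.7+5.2 = 18.3
The minimum is 14.4 s via 133 → 115 → 107 → 108.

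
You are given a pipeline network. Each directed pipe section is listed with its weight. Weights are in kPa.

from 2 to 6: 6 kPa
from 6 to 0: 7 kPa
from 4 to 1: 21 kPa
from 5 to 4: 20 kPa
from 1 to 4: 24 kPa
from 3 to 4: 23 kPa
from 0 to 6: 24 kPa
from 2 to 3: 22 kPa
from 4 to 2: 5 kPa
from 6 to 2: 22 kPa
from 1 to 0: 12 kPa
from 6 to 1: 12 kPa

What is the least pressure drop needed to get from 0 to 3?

68 kPa

Settle nodes by increasing distance from 0:
0: 0
6: 24  (via 0)
1: 36  (via 6)
2: 46  (via 6)
4: 60  (via 1)
3: 68  (via 2)
Shortest route: 0–6–2–3 = 68 kPa.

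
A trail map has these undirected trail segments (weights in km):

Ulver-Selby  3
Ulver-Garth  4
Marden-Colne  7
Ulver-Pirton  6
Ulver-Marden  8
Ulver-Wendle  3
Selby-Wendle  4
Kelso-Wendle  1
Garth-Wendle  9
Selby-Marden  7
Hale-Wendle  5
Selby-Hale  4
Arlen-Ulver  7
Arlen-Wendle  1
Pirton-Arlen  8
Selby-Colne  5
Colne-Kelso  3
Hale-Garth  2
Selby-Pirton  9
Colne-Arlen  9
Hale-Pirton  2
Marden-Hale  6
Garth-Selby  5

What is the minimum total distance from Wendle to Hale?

Compare a few routes:
Wendle–Selby–Hale: 4+4 = 8
Wendle–Hale: 5 = 5
Cheapest is Wendle–Hale at 5 km.

5 km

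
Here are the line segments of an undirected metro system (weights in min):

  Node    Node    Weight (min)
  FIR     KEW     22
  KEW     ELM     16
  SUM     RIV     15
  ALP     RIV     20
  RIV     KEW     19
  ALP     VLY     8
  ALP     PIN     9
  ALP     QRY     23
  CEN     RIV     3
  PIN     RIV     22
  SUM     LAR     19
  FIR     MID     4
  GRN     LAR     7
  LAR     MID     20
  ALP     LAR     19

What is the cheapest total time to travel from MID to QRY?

62 min

Shortest distances from MID:
MID: 0
FIR: 4  (via MID)
LAR: 20  (via MID)
KEW: 26  (via FIR)
GRN: 27  (via LAR)
ALP: 39  (via LAR)
SUM: 39  (via LAR)
ELM: 42  (via KEW)
RIV: 45  (via KEW)
VLY: 47  (via ALP)
CEN: 48  (via RIV)
PIN: 48  (via ALP)
QRY: 62  (via ALP)
Shortest route: MID–LAR–ALP–QRY = 62 min.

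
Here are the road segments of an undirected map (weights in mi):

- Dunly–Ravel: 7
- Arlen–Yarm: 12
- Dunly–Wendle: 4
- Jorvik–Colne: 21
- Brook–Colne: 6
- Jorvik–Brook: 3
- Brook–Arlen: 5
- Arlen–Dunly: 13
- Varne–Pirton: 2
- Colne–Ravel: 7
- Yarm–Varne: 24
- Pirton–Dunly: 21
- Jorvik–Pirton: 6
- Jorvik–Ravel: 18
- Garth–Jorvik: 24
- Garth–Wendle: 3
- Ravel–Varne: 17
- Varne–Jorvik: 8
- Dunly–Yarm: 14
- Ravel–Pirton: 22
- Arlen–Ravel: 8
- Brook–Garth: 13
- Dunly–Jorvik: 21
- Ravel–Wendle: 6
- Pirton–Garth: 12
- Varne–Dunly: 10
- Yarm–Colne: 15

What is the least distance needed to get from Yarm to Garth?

21 mi

Compare a few routes:
Yarm - Dunly - Wendle - Garth: 14+4+3 = 21
Yarm - Arlen - Ravel - Wendle - Garth: 12+8+6+3 = 29
The minimum is 21 mi via Yarm - Dunly - Wendle - Garth.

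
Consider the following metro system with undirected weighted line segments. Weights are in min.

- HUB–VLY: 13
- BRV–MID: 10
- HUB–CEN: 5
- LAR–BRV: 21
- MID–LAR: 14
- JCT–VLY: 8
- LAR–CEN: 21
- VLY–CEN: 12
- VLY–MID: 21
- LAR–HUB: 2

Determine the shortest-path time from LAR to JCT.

23 min

Settle nodes by increasing distance from LAR:
LAR: 0
HUB: 2  (via LAR)
CEN: 7  (via HUB)
MID: 14  (via LAR)
VLY: 15  (via HUB)
BRV: 21  (via LAR)
JCT: 23  (via VLY)
Shortest route: LAR–HUB–VLY–JCT = 23 min.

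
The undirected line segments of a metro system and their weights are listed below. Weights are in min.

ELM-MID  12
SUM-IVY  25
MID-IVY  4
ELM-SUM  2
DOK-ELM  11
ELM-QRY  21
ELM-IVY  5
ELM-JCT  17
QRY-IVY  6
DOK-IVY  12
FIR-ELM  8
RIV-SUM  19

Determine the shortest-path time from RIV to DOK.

32 min

Shortest distances from RIV:
RIV: 0
SUM: 19  (via RIV)
ELM: 21  (via SUM)
IVY: 26  (via ELM)
FIR: 29  (via ELM)
MID: 30  (via IVY)
DOK: 32  (via ELM)
Shortest route: RIV–SUM–ELM–DOK = 32 min.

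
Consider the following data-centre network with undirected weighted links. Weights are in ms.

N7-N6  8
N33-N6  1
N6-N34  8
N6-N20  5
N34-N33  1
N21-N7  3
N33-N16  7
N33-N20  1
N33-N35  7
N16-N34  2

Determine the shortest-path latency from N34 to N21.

Compare a few routes:
N34 - N33 - N6 - N7 - N21: 1+1+8+3 = 13
N34 - N6 - N7 - N21: 8+8+3 = 19
N34 - N16 - N33 - N6 - N7 - N21: 2+7+1+8+3 = 21
N34 - N33 - N20 - N6 - N7 - N21: 1+1+5+8+3 = 18
The minimum is 13 ms via N34 - N33 - N6 - N7 - N21.

13 ms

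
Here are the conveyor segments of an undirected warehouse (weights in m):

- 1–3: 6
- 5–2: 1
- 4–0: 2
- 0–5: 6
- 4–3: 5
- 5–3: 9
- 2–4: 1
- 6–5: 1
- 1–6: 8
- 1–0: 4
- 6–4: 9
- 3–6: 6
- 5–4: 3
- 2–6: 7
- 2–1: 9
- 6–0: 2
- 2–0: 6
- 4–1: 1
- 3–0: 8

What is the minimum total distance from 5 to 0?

Shortest distances from 5:
5: 0
2: 1  (via 5)
6: 1  (via 5)
4: 2  (via 2)
0: 3  (via 6)
Shortest route: 5–6–0 = 3 m.

3 m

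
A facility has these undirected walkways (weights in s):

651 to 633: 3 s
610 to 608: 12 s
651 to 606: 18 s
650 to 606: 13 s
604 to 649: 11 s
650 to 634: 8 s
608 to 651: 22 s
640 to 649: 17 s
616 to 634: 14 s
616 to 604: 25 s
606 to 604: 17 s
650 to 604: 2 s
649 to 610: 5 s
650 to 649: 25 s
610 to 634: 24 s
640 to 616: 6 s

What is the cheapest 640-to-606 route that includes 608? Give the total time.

74 s

Best 640 to 608: 640–649–610–608 costing 34
Best 608 to 606: 608–651–606 costing 40
Total via 608: 34 + 40 = 74 s.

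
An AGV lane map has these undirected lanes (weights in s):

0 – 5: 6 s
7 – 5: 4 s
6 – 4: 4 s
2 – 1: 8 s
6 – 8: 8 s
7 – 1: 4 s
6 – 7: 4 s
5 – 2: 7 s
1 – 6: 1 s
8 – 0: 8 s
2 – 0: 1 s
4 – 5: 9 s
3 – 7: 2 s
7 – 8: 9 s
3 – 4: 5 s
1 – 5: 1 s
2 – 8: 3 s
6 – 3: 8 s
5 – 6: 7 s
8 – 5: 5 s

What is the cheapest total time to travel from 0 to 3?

Enumerating some paths:
0–5–1–7–3: 6+1+4+2 = 13
0–5–7–3: 6+4+2 = 12
0–5–1–6–7–3: 6+1+1+4+2 = 14
Cheapest is 0–5–7–3 at 12 s.

12 s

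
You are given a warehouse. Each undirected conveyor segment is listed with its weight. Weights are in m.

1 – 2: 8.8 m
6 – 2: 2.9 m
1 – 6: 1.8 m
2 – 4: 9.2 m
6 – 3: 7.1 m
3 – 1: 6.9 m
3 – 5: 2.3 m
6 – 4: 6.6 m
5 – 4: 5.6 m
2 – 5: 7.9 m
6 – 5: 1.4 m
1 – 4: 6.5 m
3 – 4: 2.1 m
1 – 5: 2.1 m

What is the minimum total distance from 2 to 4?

Shortest distances from 2:
2: 0
6: 2.9  (via 2)
5: 4.3  (via 6)
1: 4.7  (via 6)
3: 6.6  (via 5)
4: 8.7  (via 3)
Shortest route: 2 → 6 → 5 → 3 → 4 = 8.7 m.

8.7 m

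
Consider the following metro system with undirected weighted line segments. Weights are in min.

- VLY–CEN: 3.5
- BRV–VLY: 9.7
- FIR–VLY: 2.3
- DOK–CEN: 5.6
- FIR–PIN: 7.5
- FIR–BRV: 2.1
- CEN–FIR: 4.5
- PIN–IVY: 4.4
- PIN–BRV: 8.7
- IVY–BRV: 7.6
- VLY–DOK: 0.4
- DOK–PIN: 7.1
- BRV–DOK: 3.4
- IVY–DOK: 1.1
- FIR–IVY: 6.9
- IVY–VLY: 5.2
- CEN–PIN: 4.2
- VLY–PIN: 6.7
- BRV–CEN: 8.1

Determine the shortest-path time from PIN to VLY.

5.9 min

Enumerating some paths:
PIN - VLY: 6.7 = 6.7
PIN - IVY - DOK - VLY: 4.4+1.1+0.4 = 5.9
Cheapest is PIN - IVY - DOK - VLY at 5.9 min.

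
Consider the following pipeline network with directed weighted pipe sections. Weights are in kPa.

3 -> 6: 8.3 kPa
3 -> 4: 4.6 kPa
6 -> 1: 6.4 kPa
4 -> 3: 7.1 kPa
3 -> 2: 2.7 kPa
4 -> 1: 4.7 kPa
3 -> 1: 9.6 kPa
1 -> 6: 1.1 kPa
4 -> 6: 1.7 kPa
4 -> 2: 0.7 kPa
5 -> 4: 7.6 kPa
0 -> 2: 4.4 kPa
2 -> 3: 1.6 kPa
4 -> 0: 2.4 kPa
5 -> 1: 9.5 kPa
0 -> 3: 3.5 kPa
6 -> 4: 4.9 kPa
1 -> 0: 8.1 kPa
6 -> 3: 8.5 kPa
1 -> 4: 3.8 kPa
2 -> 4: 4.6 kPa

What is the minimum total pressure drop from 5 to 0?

Running Dijkstra from 5:
5: 0
4: 7.6  (via 5)
2: 8.3  (via 4)
6: 9.3  (via 4)
1: 9.5  (via 5)
3: 9.9  (via 2)
0: 10  (via 4)
Shortest route: 5 → 4 → 0 = 10 kPa.

10 kPa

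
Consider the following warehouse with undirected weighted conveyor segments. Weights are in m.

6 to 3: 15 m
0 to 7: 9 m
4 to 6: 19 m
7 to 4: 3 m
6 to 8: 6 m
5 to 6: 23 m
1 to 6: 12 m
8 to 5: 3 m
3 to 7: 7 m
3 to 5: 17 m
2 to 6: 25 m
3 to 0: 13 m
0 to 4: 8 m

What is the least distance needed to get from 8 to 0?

Enumerating some paths:
8 → 6 → 3 → 7 → 0: 6+15+7+9 = 37
8 → 5 → 3 → 7 → 0: 3+17+7+9 = 36
8 → 5 → 3 → 0: 3+17+13 = 33
8 → 6 → 3 → 0: 6+15+13 = 34
The minimum is 33 m via 8 → 5 → 3 → 0.

33 m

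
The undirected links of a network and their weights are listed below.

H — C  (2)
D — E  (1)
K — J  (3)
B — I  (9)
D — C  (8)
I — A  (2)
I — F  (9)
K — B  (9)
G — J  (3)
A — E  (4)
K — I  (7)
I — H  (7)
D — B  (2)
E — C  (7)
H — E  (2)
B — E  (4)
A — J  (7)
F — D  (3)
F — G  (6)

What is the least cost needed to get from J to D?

12

Running Dijkstra from J:
J: 0
G: 3  (via J)
K: 3  (via J)
A: 7  (via J)
F: 9  (via G)
I: 9  (via A)
E: 11  (via A)
B: 12  (via K)
D: 12  (via F)
Shortest route: J → G → F → D = 12.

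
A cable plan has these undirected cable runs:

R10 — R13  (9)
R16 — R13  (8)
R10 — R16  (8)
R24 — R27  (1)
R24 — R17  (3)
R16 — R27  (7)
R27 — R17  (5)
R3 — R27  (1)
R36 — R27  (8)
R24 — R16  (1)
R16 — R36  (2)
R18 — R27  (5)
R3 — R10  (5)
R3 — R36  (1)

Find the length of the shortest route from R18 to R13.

15

Enumerating some paths:
R18 → R27 → R3 → R10 → R13: 5+1+5+9 = 20
R18 → R27 → R3 → R36 → R16 → R13: 5+1+1+2+8 = 17
R18 → R27 → R24 → R16 → R13: 5+1+1+8 = 15
The minimum is 15 via R18 → R27 → R24 → R16 → R13.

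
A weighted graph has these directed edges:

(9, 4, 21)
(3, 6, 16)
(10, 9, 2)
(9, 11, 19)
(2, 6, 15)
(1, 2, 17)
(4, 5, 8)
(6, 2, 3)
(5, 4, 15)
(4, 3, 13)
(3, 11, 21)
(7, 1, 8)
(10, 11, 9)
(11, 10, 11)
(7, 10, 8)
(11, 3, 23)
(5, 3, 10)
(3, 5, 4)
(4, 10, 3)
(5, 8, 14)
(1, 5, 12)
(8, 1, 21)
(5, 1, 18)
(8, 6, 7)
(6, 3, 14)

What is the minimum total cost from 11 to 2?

Compare a few routes:
11–3–5–1–2: 23+4+18+17 = 62
11–10–9–4–3–6–2: 11+2+21+13+16+3 = 66
11–3–5–8–6–2: 23+4+14+7+3 = 51
11–3–6–2: 23+16+3 = 42
Cheapest is 11–3–6–2 at 42.

42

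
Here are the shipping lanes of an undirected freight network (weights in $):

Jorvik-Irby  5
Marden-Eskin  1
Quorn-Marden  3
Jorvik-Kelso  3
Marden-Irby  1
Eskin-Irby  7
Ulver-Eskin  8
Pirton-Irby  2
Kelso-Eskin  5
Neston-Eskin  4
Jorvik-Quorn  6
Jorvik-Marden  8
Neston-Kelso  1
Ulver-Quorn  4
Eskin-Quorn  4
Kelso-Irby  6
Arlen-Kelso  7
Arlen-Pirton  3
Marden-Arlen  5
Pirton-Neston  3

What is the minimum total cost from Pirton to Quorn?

$6

Shortest distances from Pirton:
Pirton: 0
Irby: 2  (via Pirton)
Arlen: 3  (via Pirton)
Marden: 3  (via Irby)
Neston: 3  (via Pirton)
Eskin: 4  (via Marden)
Kelso: 4  (via Neston)
Quorn: 6  (via Marden)
Shortest route: Pirton–Irby–Marden–Quorn = $6.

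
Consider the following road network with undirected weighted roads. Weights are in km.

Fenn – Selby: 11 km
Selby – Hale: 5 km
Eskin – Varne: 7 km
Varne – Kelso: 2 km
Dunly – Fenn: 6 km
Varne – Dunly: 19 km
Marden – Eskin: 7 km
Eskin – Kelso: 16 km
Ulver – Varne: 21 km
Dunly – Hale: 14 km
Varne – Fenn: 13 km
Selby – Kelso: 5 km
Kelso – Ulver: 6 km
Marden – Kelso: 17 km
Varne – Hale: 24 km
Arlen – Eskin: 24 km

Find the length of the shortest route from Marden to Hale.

Enumerating some paths:
Marden - Eskin - Varne - Kelso - Selby - Hale: 7+7+2+5+5 = 26
Marden - Kelso - Selby - Hale: 17+5+5 = 27
Marden - Eskin - Kelso - Selby - Hale: 7+16+5+5 = 33
Marden - Eskin - Varne - Hale: 7+7+24 = 38
The minimum is 26 km via Marden - Eskin - Varne - Kelso - Selby - Hale.

26 km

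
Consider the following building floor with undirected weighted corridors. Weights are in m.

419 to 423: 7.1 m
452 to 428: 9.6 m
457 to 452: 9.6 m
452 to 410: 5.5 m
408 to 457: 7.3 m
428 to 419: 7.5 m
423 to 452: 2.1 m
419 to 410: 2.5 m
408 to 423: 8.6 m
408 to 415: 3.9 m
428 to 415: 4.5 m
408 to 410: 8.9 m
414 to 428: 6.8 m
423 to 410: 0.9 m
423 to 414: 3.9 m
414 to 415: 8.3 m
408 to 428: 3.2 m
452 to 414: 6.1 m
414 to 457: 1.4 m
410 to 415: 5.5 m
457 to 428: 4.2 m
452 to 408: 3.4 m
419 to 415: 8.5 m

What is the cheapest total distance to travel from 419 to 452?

Settle nodes by increasing distance from 419:
419: 0
410: 2.5  (via 419)
423: 3.4  (via 410)
452: 5.5  (via 423)
Shortest route: 419–410–423–452 = 5.5 m.

5.5 m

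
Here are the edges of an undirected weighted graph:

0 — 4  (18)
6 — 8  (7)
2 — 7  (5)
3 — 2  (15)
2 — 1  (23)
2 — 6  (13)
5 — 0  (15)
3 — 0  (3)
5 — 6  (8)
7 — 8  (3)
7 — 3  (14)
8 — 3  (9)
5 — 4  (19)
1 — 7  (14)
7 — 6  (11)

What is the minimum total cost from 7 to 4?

Compare a few routes:
7–8–3–0–4: 3+9+3+18 = 33
7–3–0–4: 14+3+18 = 35
Cheapest is 7–8–3–0–4 at 33.

33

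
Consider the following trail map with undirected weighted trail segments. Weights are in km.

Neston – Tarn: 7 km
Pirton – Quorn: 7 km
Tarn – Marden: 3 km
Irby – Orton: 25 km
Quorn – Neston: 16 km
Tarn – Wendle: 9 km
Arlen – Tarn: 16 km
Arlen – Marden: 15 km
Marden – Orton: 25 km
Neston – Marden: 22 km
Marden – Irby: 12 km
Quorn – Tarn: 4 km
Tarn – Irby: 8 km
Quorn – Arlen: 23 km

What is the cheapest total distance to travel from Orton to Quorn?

32 km

Candidate routes:
Orton - Irby - Tarn - Quorn: 25+8+4 = 37
Orton - Marden - Tarn - Quorn: 25+3+4 = 32
Cheapest is Orton - Marden - Tarn - Quorn at 32 km.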